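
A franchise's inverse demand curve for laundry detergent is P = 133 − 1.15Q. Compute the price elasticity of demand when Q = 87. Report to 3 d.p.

-0.329

At Q = 87, P = 133 − 1.15(87) = 32.95.
dP/dQ = −1.15, so dQ/dP = 1/(−1.15) = -0.870.
ε = (dQ/dP)(P/Q) = (-0.870)(32.95/87).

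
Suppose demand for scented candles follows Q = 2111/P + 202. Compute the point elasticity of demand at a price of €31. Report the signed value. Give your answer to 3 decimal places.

At P = 31, Q = 270.097.
dQ/dP = −2111/P² = -2.197.
ε = (dQ/dP)(P/Q) = (-2.197)(31/270.097).

-0.252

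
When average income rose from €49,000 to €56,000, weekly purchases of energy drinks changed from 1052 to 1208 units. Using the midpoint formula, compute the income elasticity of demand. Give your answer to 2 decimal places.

1.04

ΔQ = 156, ΔI = 7000. Midpoints: Ī = 52,500, Q̄ = 1130.0.
ε_I = (ΔQ/ΔI)(Ī/Q̄) = (156/7000)(52500/1130.0).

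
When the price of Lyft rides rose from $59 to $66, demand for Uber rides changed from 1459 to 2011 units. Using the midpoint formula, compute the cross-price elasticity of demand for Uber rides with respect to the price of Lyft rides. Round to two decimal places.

2.84

ΔQ_x = 2011 − 1459 = 552; ΔP_y = 66 − 59 = 7.
Midpoints: P̄_y = 62.50, Q̄_x = 1735.0.
ε_xy = (ΔQ_x/ΔP_y)(P̄_y/Q̄_x) = (552/7)(62.50/1735.0).
ε_xy > 0, so the goods are substitutes.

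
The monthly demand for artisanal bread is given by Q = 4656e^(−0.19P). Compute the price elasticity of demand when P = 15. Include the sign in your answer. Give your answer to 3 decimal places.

At P = 15, Q = 269.323.
dQ/dP = −0.19·4656e^(−0.19P) = −0.19Q = -51.171.
ε = (dQ/dP)(P/Q) = (-51.171)(15/269.323).
|ε| > 1, so demand is elastic at this price.

-2.850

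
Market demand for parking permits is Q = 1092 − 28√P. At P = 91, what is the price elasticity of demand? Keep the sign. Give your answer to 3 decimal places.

At P = 91, Q = 824.897.
dQ/dP = −28/(2√P) = -1.468.
ε = (dQ/dP)(P/Q) = (-1.468)(91/824.897).

-0.162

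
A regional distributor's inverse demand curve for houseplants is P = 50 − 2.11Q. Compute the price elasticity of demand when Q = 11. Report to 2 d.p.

At Q = 11, P = 50 − 2.11(11) = 26.79.
dP/dQ = −2.11, so dQ/dP = 1/(−2.11) = -0.474.
ε = (dQ/dP)(P/Q) = (-0.474)(26.79/11).

-1.15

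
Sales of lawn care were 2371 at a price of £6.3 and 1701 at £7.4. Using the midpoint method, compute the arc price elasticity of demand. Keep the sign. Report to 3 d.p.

ΔQ = 1701 − 2371 = -670; ΔP = 7.4 − 6.3 = 1.1.
Midpoints: P̄ = 6.85, Q̄ = 2036.0.
ε = (ΔQ/ΔP)(P̄/Q̄) = (-670/1.1)(6.85/2036.0).

-2.049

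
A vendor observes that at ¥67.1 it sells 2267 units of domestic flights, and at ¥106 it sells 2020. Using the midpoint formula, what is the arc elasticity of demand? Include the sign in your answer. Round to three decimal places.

ΔQ = 2020 − 2267 = -247; ΔP = 106 − 67.1 = 38.9.
Midpoints: P̄ = 86.55, Q̄ = 2143.5.
ε = (ΔQ/ΔP)(P̄/Q̄) = (-247/38.9)(86.55/2143.5).

-0.256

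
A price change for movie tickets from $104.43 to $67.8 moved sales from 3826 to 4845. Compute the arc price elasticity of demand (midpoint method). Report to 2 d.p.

-0.55

ΔQ = 4845 − 3826 = 1019; ΔP = 67.8 − 104.43 = -36.63.
Midpoints: P̄ = 86.12, Q̄ = 4335.5.
ε = (ΔQ/ΔP)(P̄/Q̄) = (1019/-36.63)(86.12/4335.5).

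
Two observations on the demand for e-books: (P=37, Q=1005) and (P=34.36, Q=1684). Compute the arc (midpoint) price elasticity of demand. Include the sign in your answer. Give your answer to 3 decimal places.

-6.825

ΔQ = 1684 − 1005 = 679; ΔP = 34.36 − 37 = -2.64.
Midpoints: P̄ = 35.68, Q̄ = 1344.5.
ε = (ΔQ/ΔP)(P̄/Q̄) = (679/-2.64)(35.68/1344.5).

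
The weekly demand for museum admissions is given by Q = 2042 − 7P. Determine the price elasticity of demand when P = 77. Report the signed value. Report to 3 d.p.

At P = 77, Q = 1503.
dQ/dP = −7.
ε = (dQ/dP)(P/Q) = (-7)(77/1503).

-0.359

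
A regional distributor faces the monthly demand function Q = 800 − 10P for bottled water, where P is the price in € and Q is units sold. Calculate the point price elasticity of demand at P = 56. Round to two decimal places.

-2.33

At P = 56, Q = 240.
dQ/dP = −10.
ε = (dQ/dP)(P/Q) = (-10)(56/240).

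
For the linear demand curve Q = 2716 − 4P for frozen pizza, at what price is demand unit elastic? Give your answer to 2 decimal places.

339.50

For linear demand Q = a − bP, ε = −bP/(a − bP). |ε| = 1 when bP = a − bP, i.e. P = a/(2b).
P = 2716/(2·4) = 2716/8 = 339.5000.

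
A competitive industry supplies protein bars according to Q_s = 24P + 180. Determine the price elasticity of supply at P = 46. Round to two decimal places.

At P = 46, Q_s = 1284.
dQ_s/dP = 24.
ε_s = (dQ_s/dP)(P/Q_s) = (24)(46/1284).

0.86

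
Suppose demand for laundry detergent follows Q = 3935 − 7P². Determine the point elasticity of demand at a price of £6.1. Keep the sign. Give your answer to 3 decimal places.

-0.142

At P = 6.1, Q = 3674.530.
dQ/dP = −14P = -85.400.
ε = (dQ/dP)(P/Q) = (-85.400)(6.1/3674.530).
|ε| < 1, so demand is inelastic at this price.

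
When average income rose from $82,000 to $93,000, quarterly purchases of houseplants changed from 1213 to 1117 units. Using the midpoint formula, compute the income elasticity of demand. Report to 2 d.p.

ΔQ = -96, ΔI = 11000. Midpoints: Ī = 87,500, Q̄ = 1165.0.
ε_I = (ΔQ/ΔI)(Ī/Q̄) = (-96/11000)(87500/1165.0).
ε_I < 0, so the good is inferior.

-0.66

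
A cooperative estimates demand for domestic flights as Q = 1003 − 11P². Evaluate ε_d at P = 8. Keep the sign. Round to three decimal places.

At P = 8, Q = 299.
dQ/dP = −22P = -176.
ε = (dQ/dP)(P/Q) = (-176)(8/299).
|ε| > 1, so demand is elastic at this price.

-4.709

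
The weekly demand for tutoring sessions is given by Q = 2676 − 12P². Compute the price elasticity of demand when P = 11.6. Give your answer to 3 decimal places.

At P = 11.6, Q = 1061.280.
dQ/dP = −24P = -278.400.
ε = (dQ/dP)(P/Q) = (-278.400)(11.6/1061.280).

-3.043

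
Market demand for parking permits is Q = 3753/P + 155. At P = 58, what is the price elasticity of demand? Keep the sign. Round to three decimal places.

At P = 58, Q = 219.707.
dQ/dP = −3753/P² = -1.116.
ε = (dQ/dP)(P/Q) = (-1.116)(58/219.707).

-0.295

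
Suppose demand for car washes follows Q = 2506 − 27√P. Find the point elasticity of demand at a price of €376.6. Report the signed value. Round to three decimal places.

-0.132

At P = 376.6, Q = 1982.033.
dQ/dP = −27/(2√P) = -0.696.
ε = (dQ/dP)(P/Q) = (-0.696)(376.6/1982.033).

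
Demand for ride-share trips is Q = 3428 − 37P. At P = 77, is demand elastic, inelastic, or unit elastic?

Q = 579, dQ/dP = -37.
ε = (dQ/dP)(P/Q) ≈ -4.921.
|ε| = 4.92 > 1.

elastic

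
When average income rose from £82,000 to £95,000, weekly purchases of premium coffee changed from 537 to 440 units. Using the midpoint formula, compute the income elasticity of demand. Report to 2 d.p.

-1.35

ΔQ = -97, ΔI = 13000. Midpoints: Ī = 88,500, Q̄ = 488.5.
ε_I = (ΔQ/ΔI)(Ī/Q̄) = (-97/13000)(88500/488.5).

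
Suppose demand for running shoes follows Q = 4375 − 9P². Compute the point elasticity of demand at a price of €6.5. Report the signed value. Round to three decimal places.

-0.190

At P = 6.5, Q = 3994.750.
dQ/dP = −18P = -117.
ε = (dQ/dP)(P/Q) = (-117)(6.5/3994.750).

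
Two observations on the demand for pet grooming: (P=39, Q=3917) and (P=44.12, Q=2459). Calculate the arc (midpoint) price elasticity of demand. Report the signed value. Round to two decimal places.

-3.71

ΔQ = 2459 − 3917 = -1458; ΔP = 44.12 − 39 = 5.12.
Midpoints: P̄ = 41.56, Q̄ = 3188.0.
ε = (ΔQ/ΔP)(P̄/Q̄) = (-1458/5.12)(41.56/3188.0).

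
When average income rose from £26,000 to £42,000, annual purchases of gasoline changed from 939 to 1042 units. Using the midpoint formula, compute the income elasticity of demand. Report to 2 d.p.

ΔQ = 103, ΔI = 16000. Midpoints: Ī = 34,000, Q̄ = 990.5.
ε_I = (ΔQ/ΔI)(Ī/Q̄) = (103/16000)(34000/990.5).
ε_I > 0, so the good is normal.

0.22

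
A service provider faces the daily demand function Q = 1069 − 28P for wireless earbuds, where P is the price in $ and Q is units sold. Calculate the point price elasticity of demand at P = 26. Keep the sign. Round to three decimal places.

-2.135

At P = 26, Q = 341.
dQ/dP = −28.
ε = (dQ/dP)(P/Q) = (-28)(26/341).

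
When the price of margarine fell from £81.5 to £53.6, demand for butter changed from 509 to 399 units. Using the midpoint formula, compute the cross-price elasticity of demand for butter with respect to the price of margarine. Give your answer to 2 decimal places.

0.59

ΔQ_x = 399 − 509 = -110; ΔP_y = 53.6 − 81.5 = -27.9.
Midpoints: P̄_y = 67.55, Q̄_x = 454.0.
ε_xy = (ΔQ_x/ΔP_y)(P̄_y/Q̄_x) = (-110/-27.9)(67.55/454.0).
ε_xy > 0, so the goods are substitutes.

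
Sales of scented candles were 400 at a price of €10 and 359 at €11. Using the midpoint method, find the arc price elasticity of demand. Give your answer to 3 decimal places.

ΔQ = 359 − 400 = -41; ΔP = 11 − 10 = 1.
Midpoints: P̄ = 10.50, Q̄ = 379.5.
ε = (ΔQ/ΔP)(P̄/Q̄) = (-41/1)(10.50/379.5).

-1.134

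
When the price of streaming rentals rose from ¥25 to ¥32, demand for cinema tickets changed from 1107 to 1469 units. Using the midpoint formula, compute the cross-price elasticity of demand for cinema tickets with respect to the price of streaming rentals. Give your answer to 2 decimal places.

ΔQ_x = 1469 − 1107 = 362; ΔP_y = 32 − 25 = 7.
Midpoints: P̄_y = 28.50, Q̄_x = 1288.0.
ε_xy = (ΔQ_x/ΔP_y)(P̄_y/Q̄_x) = (362/7)(28.50/1288.0).
ε_xy > 0, so the goods are substitutes.

1.14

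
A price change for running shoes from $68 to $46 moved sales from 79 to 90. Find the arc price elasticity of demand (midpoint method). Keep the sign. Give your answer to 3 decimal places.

ΔQ = 90 − 79 = 11; ΔP = 46 − 68 = -22.
Midpoints: P̄ = 57.00, Q̄ = 84.5.
ε = (ΔQ/ΔP)(P̄/Q̄) = (11/-22)(57.00/84.5).

-0.337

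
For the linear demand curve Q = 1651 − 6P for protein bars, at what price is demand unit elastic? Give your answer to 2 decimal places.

For linear demand Q = a − bP, ε = −bP/(a − bP). |ε| = 1 when bP = a − bP, i.e. P = a/(2b).
P = 1651/(2·6) = 1651/12 = 137.5833.

137.58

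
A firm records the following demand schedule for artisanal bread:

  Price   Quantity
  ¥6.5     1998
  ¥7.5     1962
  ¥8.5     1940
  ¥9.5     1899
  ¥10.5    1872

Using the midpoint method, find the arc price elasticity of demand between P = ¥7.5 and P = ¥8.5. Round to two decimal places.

At P = 7.5, Q = 1962; at P = 8.5, Q = 1940.
ΔQ = -22, ΔP = 1.0. Midpoints: P̄ = 8.00, Q̄ = 1951.0.
ε = (ΔQ/ΔP)(P̄/Q̄) = (-22/1.0)(8.00/1951.0).

-0.09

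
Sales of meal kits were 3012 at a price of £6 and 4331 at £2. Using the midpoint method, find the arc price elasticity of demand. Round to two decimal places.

-0.36

ΔQ = 4331 − 3012 = 1319; ΔP = 2 − 6 = -4.
Midpoints: P̄ = 4.00, Q̄ = 3671.5.
ε = (ΔQ/ΔP)(P̄/Q̄) = (1319/-4)(4.00/3671.5).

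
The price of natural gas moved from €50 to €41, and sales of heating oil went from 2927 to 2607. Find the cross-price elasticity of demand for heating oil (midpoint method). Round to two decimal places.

0.58

ΔQ_x = 2607 − 2927 = -320; ΔP_y = 41 − 50 = -9.
Midpoints: P̄_y = 45.50, Q̄_x = 2767.0.
ε_xy = (ΔQ_x/ΔP_y)(P̄_y/Q̄_x) = (-320/-9)(45.50/2767.0).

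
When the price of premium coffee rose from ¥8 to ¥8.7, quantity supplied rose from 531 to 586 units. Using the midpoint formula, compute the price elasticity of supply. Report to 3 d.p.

1.175

ΔQ = 586 − 531 = 55; ΔP = 8.7 − 8 = 0.7.
Midpoints: P̄ = 8.35, Q̄ = 558.5.
ε_s = (ΔQ/ΔP)(P̄/Q̄) = (55/0.7)(8.35/558.5).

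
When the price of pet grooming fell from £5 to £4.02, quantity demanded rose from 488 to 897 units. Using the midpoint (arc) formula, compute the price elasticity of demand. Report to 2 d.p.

-2.72

ΔQ = 897 − 488 = 409; ΔP = 4.02 − 5 = -0.98.
Midpoints: P̄ = 4.51, Q̄ = 692.5.
ε = (ΔQ/ΔP)(P̄/Q̄) = (409/-0.98)(4.51/692.5).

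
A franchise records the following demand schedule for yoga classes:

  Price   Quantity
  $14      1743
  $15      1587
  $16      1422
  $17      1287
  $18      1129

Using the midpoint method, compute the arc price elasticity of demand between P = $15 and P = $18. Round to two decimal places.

-1.85

At P = 15, Q = 1587; at P = 18, Q = 1129.
ΔQ = -458, ΔP = 3. Midpoints: P̄ = 16.50, Q̄ = 1358.0.
ε = (ΔQ/ΔP)(P̄/Q̄) = (-458/3)(16.50/1358.0).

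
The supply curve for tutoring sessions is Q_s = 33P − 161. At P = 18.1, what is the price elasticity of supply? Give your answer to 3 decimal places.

1.369

At P = 18.1, Q_s = 436.30.
dQ_s/dP = 33.
ε_s = (dQ_s/dP)(P/Q_s) = (33)(18.1/436.30).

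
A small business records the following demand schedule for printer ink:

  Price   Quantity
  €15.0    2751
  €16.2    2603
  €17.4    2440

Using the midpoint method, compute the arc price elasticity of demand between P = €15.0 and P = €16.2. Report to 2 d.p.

At P = 15.0, Q = 2751; at P = 16.2, Q = 2603.
ΔQ = -148, ΔP = 1.2. Midpoints: P̄ = 15.60, Q̄ = 2677.0.
ε = (ΔQ/ΔP)(P̄/Q̄) = (-148/1.2)(15.60/2677.0).

-0.72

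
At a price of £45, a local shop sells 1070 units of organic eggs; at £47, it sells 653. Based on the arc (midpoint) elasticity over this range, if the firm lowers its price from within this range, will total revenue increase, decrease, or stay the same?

increase

Arc ε = (-417/2)(46.00/861.5) ≈ -11.133.
|ε| = 11.13 > 1, so demand is elastic. A price cut therefore raises total revenue.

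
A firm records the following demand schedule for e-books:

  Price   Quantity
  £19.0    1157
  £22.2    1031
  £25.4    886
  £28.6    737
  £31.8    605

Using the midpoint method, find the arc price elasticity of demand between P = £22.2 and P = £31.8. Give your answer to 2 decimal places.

At P = 22.2, Q = 1031; at P = 31.8, Q = 605.
ΔQ = -426, ΔP = 9.6. Midpoints: P̄ = 27.00, Q̄ = 818.0.
ε = (ΔQ/ΔP)(P̄/Q̄) = (-426/9.6)(27.00/818.0).

-1.46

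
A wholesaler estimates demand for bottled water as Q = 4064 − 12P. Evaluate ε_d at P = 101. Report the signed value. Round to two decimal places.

-0.42

At P = 101, Q = 2852.
dQ/dP = −12.
ε = (dQ/dP)(P/Q) = (-12)(101/2852).
|ε| < 1, so demand is inelastic at this price.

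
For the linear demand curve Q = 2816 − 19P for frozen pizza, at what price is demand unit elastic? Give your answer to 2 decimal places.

For linear demand Q = a − bP, ε = −bP/(a − bP). |ε| = 1 when bP = a − bP, i.e. P = a/(2b).
P = 2816/(2·19) = 2816/38 = 74.1053.

74.11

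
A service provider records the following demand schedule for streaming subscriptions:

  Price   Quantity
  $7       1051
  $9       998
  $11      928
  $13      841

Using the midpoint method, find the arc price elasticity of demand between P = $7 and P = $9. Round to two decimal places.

-0.21

At P = 7, Q = 1051; at P = 9, Q = 998.
ΔQ = -53, ΔP = 2. Midpoints: P̄ = 8.00, Q̄ = 1024.5.
ε = (ΔQ/ΔP)(P̄/Q̄) = (-53/2)(8.00/1024.5).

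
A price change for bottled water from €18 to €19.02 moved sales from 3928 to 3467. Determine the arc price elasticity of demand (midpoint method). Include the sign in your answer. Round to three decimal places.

-2.263

ΔQ = 3467 − 3928 = -461; ΔP = 19.02 − 18 = 1.02.
Midpoints: P̄ = 18.51, Q̄ = 3697.5.
ε = (ΔQ/ΔP)(P̄/Q̄) = (-461/1.02)(18.51/3697.5).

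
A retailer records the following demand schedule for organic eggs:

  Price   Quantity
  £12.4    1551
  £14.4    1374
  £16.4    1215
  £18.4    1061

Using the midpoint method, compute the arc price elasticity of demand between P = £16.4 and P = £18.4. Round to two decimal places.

At P = 16.4, Q = 1215; at P = 18.4, Q = 1061.
ΔQ = -154, ΔP = 2.0. Midpoints: P̄ = 17.40, Q̄ = 1138.0.
ε = (ΔQ/ΔP)(P̄/Q̄) = (-154/2.0)(17.40/1138.0).

-1.18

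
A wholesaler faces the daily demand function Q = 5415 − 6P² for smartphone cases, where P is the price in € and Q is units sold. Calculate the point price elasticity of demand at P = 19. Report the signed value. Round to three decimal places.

At P = 19, Q = 3249.
dQ/dP = −12P = -228.
ε = (dQ/dP)(P/Q) = (-228)(19/3249).

-1.333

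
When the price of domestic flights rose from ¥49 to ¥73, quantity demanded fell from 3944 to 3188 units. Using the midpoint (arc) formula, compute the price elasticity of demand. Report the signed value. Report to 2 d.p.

ΔQ = 3188 − 3944 = -756; ΔP = 73 − 49 = 24.
Midpoints: P̄ = 61.00, Q̄ = 3566.0.
ε = (ΔQ/ΔP)(P̄/Q̄) = (-756/24)(61.00/3566.0).

-0.54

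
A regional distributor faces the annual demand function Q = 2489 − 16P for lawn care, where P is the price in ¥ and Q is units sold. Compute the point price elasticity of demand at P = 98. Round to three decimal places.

At P = 98, Q = 921.
dQ/dP = −16.
ε = (dQ/dP)(P/Q) = (-16)(98/921).

-1.702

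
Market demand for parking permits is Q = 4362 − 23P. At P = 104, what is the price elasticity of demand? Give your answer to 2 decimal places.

At P = 104, Q = 1970.
dQ/dP = −23.
ε = (dQ/dP)(P/Q) = (-23)(104/1970).

-1.21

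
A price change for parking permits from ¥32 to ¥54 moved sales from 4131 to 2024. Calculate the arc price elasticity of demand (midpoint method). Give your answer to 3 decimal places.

-1.338

ΔQ = 2024 − 4131 = -2107; ΔP = 54 − 32 = 22.
Midpoints: P̄ = 43.00, Q̄ = 3077.5.
ε = (ΔQ/ΔP)(P̄/Q̄) = (-2107/22)(43.00/3077.5).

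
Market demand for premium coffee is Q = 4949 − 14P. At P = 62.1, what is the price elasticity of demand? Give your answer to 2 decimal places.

-0.21

At P = 62.1, Q = 4079.600.
dQ/dP = −14.
ε = (dQ/dP)(P/Q) = (-14)(62.1/4079.600).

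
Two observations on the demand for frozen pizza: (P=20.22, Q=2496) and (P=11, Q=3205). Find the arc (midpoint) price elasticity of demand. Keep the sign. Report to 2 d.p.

ΔQ = 3205 − 2496 = 709; ΔP = 11 − 20.22 = -9.22.
Midpoints: P̄ = 15.61, Q̄ = 2850.5.
ε = (ΔQ/ΔP)(P̄/Q̄) = (709/-9.22)(15.61/2850.5).

-0.42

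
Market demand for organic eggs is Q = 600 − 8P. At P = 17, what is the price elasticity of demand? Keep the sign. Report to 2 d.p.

At P = 17, Q = 464.
dQ/dP = −8.
ε = (dQ/dP)(P/Q) = (-8)(17/464).

-0.29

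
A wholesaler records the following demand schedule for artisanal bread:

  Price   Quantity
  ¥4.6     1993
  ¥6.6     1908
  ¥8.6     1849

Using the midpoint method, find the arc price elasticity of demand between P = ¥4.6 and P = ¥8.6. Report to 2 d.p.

At P = 4.6, Q = 1993; at P = 8.6, Q = 1849.
ΔQ = -144, ΔP = 4.0. Midpoints: P̄ = 6.60, Q̄ = 1921.0.
ε = (ΔQ/ΔP)(P̄/Q̄) = (-144/4.0)(6.60/1921.0).

-0.12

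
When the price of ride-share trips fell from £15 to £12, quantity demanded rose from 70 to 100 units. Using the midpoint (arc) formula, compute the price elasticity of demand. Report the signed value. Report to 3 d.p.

-1.588

ΔQ = 100 − 70 = 30; ΔP = 12 − 15 = -3.
Midpoints: P̄ = 13.50, Q̄ = 85.0.
ε = (ΔQ/ΔP)(P̄/Q̄) = (30/-3)(13.50/85.0).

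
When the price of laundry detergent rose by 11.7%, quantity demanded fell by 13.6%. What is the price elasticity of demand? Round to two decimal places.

ε = %ΔQ / %ΔP = (-13.6)/(11.7) = -1.162.

-1.16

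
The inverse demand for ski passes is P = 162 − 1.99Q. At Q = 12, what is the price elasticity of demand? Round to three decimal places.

At Q = 12, P = 162 − 1.99(12) = 138.12.
dP/dQ = −1.99, so dQ/dP = 1/(−1.99) = -0.503.
ε = (dQ/dP)(P/Q) = (-0.503)(138.12/12).

-5.784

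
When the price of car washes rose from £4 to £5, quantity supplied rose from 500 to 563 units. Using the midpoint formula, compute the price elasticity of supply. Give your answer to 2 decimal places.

ΔQ = 563 − 500 = 63; ΔP = 5 − 4 = 1.
Midpoints: P̄ = 4.50, Q̄ = 531.5.
ε_s = (ΔQ/ΔP)(P̄/Q̄) = (63/1)(4.50/531.5).

0.53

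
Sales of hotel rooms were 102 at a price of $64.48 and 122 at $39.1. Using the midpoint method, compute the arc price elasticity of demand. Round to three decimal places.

-0.364

ΔQ = 122 − 102 = 20; ΔP = 39.1 − 64.48 = -25.38.
Midpoints: P̄ = 51.79, Q̄ = 112.0.
ε = (ΔQ/ΔP)(P̄/Q̄) = (20/-25.38)(51.79/112.0).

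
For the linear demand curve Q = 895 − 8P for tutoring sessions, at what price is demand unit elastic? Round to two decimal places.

55.94

For linear demand Q = a − bP, ε = −bP/(a − bP). |ε| = 1 when bP = a − bP, i.e. P = a/(2b).
P = 895/(2·8) = 895/16 = 55.9375.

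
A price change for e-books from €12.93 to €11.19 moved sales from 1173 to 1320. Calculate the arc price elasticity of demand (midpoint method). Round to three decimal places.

ΔQ = 1320 − 1173 = 147; ΔP = 11.19 − 12.93 = -1.74.
Midpoints: P̄ = 12.06, Q̄ = 1246.5.
ε = (ΔQ/ΔP)(P̄/Q̄) = (147/-1.74)(12.06/1246.5).

-0.817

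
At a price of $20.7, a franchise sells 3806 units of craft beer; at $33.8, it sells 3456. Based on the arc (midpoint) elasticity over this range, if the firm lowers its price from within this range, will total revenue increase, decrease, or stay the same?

Arc ε = (-350/13.1)(27.25/3631.0) ≈ -0.201.
|ε| = 0.20 < 1, so demand is inelastic. A price cut therefore reduces total revenue.

decrease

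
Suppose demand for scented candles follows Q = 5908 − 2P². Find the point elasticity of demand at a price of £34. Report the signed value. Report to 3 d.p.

-1.286

At P = 34, Q = 3596.
dQ/dP = −4P = -136.
ε = (dQ/dP)(P/Q) = (-136)(34/3596).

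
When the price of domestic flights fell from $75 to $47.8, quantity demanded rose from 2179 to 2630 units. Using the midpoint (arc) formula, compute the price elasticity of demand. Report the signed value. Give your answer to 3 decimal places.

ΔQ = 2630 − 2179 = 451; ΔP = 47.8 − 75 = -27.2.
Midpoints: P̄ = 61.40, Q̄ = 2404.5.
ε = (ΔQ/ΔP)(P̄/Q̄) = (451/-27.2)(61.40/2404.5).

-0.423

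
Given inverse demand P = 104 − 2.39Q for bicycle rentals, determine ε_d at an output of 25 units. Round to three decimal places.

-0.741

At Q = 25, P = 104 − 2.39(25) = 44.25.
dP/dQ = −2.39, so dQ/dP = 1/(−2.39) = -0.418.
ε = (dQ/dP)(P/Q) = (-0.418)(44.25/25).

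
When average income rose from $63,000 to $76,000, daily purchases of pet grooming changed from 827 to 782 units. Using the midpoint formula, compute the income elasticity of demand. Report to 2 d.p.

ΔQ = -45, ΔI = 13000. Midpoints: Ī = 69,500, Q̄ = 804.5.
ε_I = (ΔQ/ΔI)(Ī/Q̄) = (-45/13000)(69500/804.5).

-0.30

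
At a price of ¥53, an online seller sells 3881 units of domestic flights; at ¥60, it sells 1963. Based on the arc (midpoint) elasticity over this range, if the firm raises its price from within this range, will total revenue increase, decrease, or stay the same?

decrease

Arc ε = (-1918/7)(56.50/2922.0) ≈ -5.298.
|ε| = 5.30 > 1, so demand is elastic. A price rise therefore reduces total revenue.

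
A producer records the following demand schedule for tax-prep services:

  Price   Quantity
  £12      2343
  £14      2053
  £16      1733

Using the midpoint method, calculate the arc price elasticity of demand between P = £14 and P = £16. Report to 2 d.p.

At P = 14, Q = 2053; at P = 16, Q = 1733.
ΔQ = -320, ΔP = 2. Midpoints: P̄ = 15.00, Q̄ = 1893.0.
ε = (ΔQ/ΔP)(P̄/Q̄) = (-320/2)(15.00/1893.0).

-1.27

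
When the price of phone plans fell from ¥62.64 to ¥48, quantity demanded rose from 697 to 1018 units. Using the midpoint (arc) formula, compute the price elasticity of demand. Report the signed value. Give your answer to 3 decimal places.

ΔQ = 1018 − 697 = 321; ΔP = 48 − 62.64 = -14.64.
Midpoints: P̄ = 55.32, Q̄ = 857.5.
ε = (ΔQ/ΔP)(P̄/Q̄) = (321/-14.64)(55.32/857.5).

-1.415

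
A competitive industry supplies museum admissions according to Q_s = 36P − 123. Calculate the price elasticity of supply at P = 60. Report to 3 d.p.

1.060

At P = 60, Q_s = 2037.
dQ_s/dP = 36.
ε_s = (dQ_s/dP)(P/Q_s) = (36)(60/2037).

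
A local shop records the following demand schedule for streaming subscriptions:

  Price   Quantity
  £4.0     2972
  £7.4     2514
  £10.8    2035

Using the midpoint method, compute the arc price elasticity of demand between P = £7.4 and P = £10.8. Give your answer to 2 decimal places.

At P = 7.4, Q = 2514; at P = 10.8, Q = 2035.
ΔQ = -479, ΔP = 3.4. Midpoints: P̄ = 9.10, Q̄ = 2274.5.
ε = (ΔQ/ΔP)(P̄/Q̄) = (-479/3.4)(9.10/2274.5).

-0.56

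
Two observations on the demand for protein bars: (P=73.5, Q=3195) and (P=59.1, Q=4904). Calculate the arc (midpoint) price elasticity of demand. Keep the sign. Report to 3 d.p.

-1.943

ΔQ = 4904 − 3195 = 1709; ΔP = 59.1 − 73.5 = -14.4.
Midpoints: P̄ = 66.30, Q̄ = 4049.5.
ε = (ΔQ/ΔP)(P̄/Q̄) = (1709/-14.4)(66.30/4049.5).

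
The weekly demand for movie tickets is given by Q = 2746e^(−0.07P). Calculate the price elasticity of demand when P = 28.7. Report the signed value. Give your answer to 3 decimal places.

-2.009

At P = 28.7, Q = 368.301.
dQ/dP = −0.07·2746e^(−0.07P) = −0.07Q = -25.781.
ε = (dQ/dP)(P/Q) = (-25.781)(28.7/368.301).
|ε| > 1, so demand is elastic at this price.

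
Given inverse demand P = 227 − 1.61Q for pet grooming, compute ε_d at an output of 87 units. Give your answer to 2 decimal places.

-0.62

At Q = 87, P = 227 − 1.61(87) = 86.93.
dP/dQ = −1.61, so dQ/dP = 1/(−1.61) = -0.621.
ε = (dQ/dP)(P/Q) = (-0.621)(86.93/87).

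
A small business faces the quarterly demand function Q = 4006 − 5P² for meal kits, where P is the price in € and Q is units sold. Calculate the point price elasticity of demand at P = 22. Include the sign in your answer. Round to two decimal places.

-3.05

At P = 22, Q = 1586.
dQ/dP = −10P = -220.
ε = (dQ/dP)(P/Q) = (-220)(22/1586).
|ε| > 1, so demand is elastic at this price.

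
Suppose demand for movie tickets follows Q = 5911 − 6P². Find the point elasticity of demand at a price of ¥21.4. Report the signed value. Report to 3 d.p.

At P = 21.4, Q = 3163.240.
dQ/dP = −12P = -256.800.
ε = (dQ/dP)(P/Q) = (-256.800)(21.4/3163.240).

-1.737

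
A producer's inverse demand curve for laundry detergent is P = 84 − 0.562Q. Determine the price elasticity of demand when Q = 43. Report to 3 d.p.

At Q = 43, P = 84 − 0.562(43) = 59.83.
dP/dQ = −0.562, so dQ/dP = 1/(−0.562) = -1.779.
ε = (dQ/dP)(P/Q) = (-1.779)(59.83/43).

-2.476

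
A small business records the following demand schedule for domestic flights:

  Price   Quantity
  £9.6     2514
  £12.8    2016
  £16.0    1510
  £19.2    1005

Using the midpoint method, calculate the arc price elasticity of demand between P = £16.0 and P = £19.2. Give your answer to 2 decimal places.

At P = 16.0, Q = 1510; at P = 19.2, Q = 1005.
ΔQ = -505, ΔP = 3.2. Midpoints: P̄ = 17.60, Q̄ = 1257.5.
ε = (ΔQ/ΔP)(P̄/Q̄) = (-505/3.2)(17.60/1257.5).

-2.21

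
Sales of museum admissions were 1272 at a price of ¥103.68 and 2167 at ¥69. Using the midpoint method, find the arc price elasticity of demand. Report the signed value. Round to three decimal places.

ΔQ = 2167 − 1272 = 895; ΔP = 69 − 103.68 = -34.68.
Midpoints: P̄ = 86.34, Q̄ = 1719.5.
ε = (ΔQ/ΔP)(P̄/Q̄) = (895/-34.68)(86.34/1719.5).

-1.296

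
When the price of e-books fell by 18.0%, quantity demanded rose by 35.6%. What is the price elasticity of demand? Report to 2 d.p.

-1.98

ε = %ΔQ / %ΔP = (35.6)/(-18.0) = -1.978.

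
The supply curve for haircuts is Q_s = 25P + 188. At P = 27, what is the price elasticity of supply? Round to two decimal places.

At P = 27, Q_s = 863.
dQ_s/dP = 25.
ε_s = (dQ_s/dP)(P/Q_s) = (25)(27/863).

0.78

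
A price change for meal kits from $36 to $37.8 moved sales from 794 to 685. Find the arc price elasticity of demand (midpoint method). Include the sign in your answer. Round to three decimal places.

ΔQ = 685 − 794 = -109; ΔP = 37.8 − 36 = 1.8.
Midpoints: P̄ = 36.90, Q̄ = 739.5.
ε = (ΔQ/ΔP)(P̄/Q̄) = (-109/1.8)(36.90/739.5).

-3.022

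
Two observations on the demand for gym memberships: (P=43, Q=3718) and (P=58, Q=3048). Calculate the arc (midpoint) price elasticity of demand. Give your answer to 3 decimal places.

-0.667

ΔQ = 3048 − 3718 = -670; ΔP = 58 − 43 = 15.
Midpoints: P̄ = 50.50, Q̄ = 3383.0.
ε = (ΔQ/ΔP)(P̄/Q̄) = (-670/15)(50.50/3383.0).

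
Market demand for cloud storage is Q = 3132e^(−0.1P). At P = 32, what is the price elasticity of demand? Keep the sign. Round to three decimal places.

At P = 32, Q = 127.667.
dQ/dP = −0.1·3132e^(−0.1P) = −0.1Q = -12.767.
ε = (dQ/dP)(P/Q) = (-12.767)(32/127.667).

-3.200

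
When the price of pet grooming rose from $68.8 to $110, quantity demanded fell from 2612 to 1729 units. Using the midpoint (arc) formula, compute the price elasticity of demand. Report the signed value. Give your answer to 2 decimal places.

ΔQ = 1729 − 2612 = -883; ΔP = 110 − 68.8 = 41.2.
Midpoints: P̄ = 89.40, Q̄ = 2170.5.
ε = (ΔQ/ΔP)(P̄/Q̄) = (-883/41.2)(89.40/2170.5).

-0.88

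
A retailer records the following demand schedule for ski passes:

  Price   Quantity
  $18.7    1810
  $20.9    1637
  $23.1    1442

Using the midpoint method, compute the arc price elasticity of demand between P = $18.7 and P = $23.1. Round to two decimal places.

-1.08

At P = 18.7, Q = 1810; at P = 23.1, Q = 1442.
ΔQ = -368, ΔP = 4.4. Midpoints: P̄ = 20.90, Q̄ = 1626.0.
ε = (ΔQ/ΔP)(P̄/Q̄) = (-368/4.4)(20.90/1626.0).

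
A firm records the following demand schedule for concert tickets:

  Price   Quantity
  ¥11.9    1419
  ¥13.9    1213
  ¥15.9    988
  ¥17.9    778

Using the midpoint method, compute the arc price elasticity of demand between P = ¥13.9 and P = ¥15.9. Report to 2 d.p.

-1.52

At P = 13.9, Q = 1213; at P = 15.9, Q = 988.
ΔQ = -225, ΔP = 2.0. Midpoints: P̄ = 14.90, Q̄ = 1100.5.
ε = (ΔQ/ΔP)(P̄/Q̄) = (-225/2.0)(14.90/1100.5).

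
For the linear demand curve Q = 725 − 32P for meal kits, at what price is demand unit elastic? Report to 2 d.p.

For linear demand Q = a − bP, ε = −bP/(a − bP). |ε| = 1 when bP = a − bP, i.e. P = a/(2b).
P = 725/(2·32) = 725/64 = 11.3281.

11.33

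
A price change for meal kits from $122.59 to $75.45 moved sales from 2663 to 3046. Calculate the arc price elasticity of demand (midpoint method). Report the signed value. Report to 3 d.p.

ΔQ = 3046 − 2663 = 383; ΔP = 75.45 − 122.59 = -47.14.
Midpoints: P̄ = 99.02, Q̄ = 2854.5.
ε = (ΔQ/ΔP)(P̄/Q̄) = (383/-47.14)(99.02/2854.5).

-0.282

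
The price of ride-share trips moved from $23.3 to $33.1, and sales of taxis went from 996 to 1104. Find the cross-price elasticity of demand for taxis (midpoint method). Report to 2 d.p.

ΔQ_x = 1104 − 996 = 108; ΔP_y = 33.1 − 23.3 = 9.8.
Midpoints: P̄_y = 28.20, Q̄_x = 1050.0.
ε_xy = (ΔQ_x/ΔP_y)(P̄_y/Q̄_x) = (108/9.8)(28.20/1050.0).
ε_xy > 0, so the goods are substitutes.

0.30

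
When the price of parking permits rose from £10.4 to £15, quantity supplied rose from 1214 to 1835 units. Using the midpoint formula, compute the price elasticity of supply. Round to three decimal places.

1.125

ΔQ = 1835 − 1214 = 621; ΔP = 15 − 10.4 = 4.6.
Midpoints: P̄ = 12.70, Q̄ = 1524.5.
ε_s = (ΔQ/ΔP)(P̄/Q̄) = (621/4.6)(12.70/1524.5).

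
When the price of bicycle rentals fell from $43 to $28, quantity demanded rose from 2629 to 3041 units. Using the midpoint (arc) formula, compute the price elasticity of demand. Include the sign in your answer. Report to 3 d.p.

ΔQ = 3041 − 2629 = 412; ΔP = 28 − 43 = -15.
Midpoints: P̄ = 35.50, Q̄ = 2835.0.
ε = (ΔQ/ΔP)(P̄/Q̄) = (412/-15)(35.50/2835.0).

-0.344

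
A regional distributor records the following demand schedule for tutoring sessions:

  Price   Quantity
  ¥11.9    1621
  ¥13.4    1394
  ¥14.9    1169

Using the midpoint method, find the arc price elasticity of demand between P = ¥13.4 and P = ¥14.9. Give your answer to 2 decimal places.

At P = 13.4, Q = 1394; at P = 14.9, Q = 1169.
ΔQ = -225, ΔP = 1.5. Midpoints: P̄ = 14.15, Q̄ = 1281.5.
ε = (ΔQ/ΔP)(P̄/Q̄) = (-225/1.5)(14.15/1281.5).

-1.66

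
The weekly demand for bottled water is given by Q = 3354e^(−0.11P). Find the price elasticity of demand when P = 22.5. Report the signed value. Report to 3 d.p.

At P = 22.5, Q = 282.283.
dQ/dP = −0.11·3354e^(−0.11P) = −0.11Q = -31.051.
ε = (dQ/dP)(P/Q) = (-31.051)(22.5/282.283).

-2.475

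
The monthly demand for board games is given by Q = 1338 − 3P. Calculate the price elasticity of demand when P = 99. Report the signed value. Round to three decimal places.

-0.285

At P = 99, Q = 1041.
dQ/dP = −3.
ε = (dQ/dP)(P/Q) = (-3)(99/1041).
|ε| < 1, so demand is inelastic at this price.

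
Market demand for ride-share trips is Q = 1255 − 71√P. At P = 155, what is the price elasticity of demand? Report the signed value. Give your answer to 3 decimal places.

At P = 155, Q = 371.057.
dQ/dP = −71/(2√P) = -2.851.
ε = (dQ/dP)(P/Q) = (-2.851)(155/371.057).
|ε| > 1, so demand is elastic at this price.

-1.191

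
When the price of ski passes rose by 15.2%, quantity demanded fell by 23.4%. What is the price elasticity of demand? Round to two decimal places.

ε = %ΔQ / %ΔP = (-23.4)/(15.2) = -1.539.

-1.54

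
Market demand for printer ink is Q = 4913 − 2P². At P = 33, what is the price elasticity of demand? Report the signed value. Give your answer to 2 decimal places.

-1.59

At P = 33, Q = 2735.
dQ/dP = −4P = -132.
ε = (dQ/dP)(P/Q) = (-132)(33/2735).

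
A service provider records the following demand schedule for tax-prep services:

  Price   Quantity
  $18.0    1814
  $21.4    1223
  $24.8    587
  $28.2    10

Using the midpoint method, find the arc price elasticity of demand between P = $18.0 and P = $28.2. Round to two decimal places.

At P = 18.0, Q = 1814; at P = 28.2, Q = 10.
ΔQ = -1804, ΔP = 10.2. Midpoints: P̄ = 23.10, Q̄ = 912.0.
ε = (ΔQ/ΔP)(P̄/Q̄) = (-1804/10.2)(23.10/912.0).

-4.48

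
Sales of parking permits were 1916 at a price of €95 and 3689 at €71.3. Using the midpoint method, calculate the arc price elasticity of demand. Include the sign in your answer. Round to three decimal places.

-2.220

ΔQ = 3689 − 1916 = 1773; ΔP = 71.3 − 95 = -23.7.
Midpoints: P̄ = 83.15, Q̄ = 2802.5.
ε = (ΔQ/ΔP)(P̄/Q̄) = (1773/-23.7)(83.15/2802.5).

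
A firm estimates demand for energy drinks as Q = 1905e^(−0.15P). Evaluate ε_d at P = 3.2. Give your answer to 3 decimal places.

At P = 3.2, Q = 1178.782.
dQ/dP = −0.15·1905e^(−0.15P) = −0.15Q = -176.817.
ε = (dQ/dP)(P/Q) = (-176.817)(3.2/1178.782).
|ε| < 1, so demand is inelastic at this price.

-0.480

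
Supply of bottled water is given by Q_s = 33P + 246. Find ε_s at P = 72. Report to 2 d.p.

0.91

At P = 72, Q_s = 2622.
dQ_s/dP = 33.
ε_s = (dQ_s/dP)(P/Q_s) = (33)(72/2622).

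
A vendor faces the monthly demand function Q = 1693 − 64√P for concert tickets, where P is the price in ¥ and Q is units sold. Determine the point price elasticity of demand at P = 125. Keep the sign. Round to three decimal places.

At P = 125, Q = 977.458.
dQ/dP = −64/(2√P) = -2.862.
ε = (dQ/dP)(P/Q) = (-2.862)(125/977.458).
|ε| < 1, so demand is inelastic at this price.

-0.366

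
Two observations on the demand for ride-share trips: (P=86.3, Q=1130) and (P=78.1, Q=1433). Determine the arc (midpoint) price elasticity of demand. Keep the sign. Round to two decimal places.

-2.37

ΔQ = 1433 − 1130 = 303; ΔP = 78.1 − 86.3 = -8.2.
Midpoints: P̄ = 82.20, Q̄ = 1281.5.
ε = (ΔQ/ΔP)(P̄/Q̄) = (303/-8.2)(82.20/1281.5).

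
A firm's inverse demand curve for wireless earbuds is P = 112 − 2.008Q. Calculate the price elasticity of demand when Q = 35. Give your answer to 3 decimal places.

-0.594

At Q = 35, P = 112 − 2.008(35) = 41.72.
dP/dQ = −2.008, so dQ/dP = 1/(−2.008) = -0.498.
ε = (dQ/dP)(P/Q) = (-0.498)(41.72/35).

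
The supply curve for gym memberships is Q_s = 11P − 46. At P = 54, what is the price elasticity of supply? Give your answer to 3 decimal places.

At P = 54, Q_s = 548.
dQ_s/dP = 11.
ε_s = (dQ_s/dP)(P/Q_s) = (11)(54/548).

1.084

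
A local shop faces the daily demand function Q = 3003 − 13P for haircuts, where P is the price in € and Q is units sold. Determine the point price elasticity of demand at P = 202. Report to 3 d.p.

At P = 202, Q = 377.
dQ/dP = −13.
ε = (dQ/dP)(P/Q) = (-13)(202/377).

-6.966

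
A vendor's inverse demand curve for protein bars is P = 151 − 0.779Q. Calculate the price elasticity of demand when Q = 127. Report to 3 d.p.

At Q = 127, P = 151 − 0.779(127) = 52.07.
dP/dQ = −0.779, so dQ/dP = 1/(−0.779) = -1.284.
ε = (dQ/dP)(P/Q) = (-1.284)(52.07/127).

-0.526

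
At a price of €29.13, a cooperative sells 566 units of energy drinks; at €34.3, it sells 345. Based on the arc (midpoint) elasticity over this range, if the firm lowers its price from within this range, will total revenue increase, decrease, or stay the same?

increase

Arc ε = (-221/5.17)(31.71/455.5) ≈ -2.976.
|ε| = 2.98 > 1, so demand is elastic. A price cut therefore raises total revenue.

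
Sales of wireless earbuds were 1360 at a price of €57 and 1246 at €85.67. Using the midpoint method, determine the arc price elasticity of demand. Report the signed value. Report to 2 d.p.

-0.22

ΔQ = 1246 − 1360 = -114; ΔP = 85.67 − 57 = 28.67.
Midpoints: P̄ = 71.34, Q̄ = 1303.0.
ε = (ΔQ/ΔP)(P̄/Q̄) = (-114/28.67)(71.34/1303.0).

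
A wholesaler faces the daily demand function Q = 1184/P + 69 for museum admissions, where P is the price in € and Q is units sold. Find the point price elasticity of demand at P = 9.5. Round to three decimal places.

At P = 9.5, Q = 193.632.
dQ/dP = −1184/P² = -13.119.
ε = (dQ/dP)(P/Q) = (-13.119)(9.5/193.632).

-0.644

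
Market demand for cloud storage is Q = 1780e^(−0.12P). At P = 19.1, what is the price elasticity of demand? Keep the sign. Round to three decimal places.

-2.292

At P = 19.1, Q = 179.894.
dQ/dP = −0.12·1780e^(−0.12P) = −0.12Q = -21.587.
ε = (dQ/dP)(P/Q) = (-21.587)(19.1/179.894).
|ε| > 1, so demand is elastic at this price.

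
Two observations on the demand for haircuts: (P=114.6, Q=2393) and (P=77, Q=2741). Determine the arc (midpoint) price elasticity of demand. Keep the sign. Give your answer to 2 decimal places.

ΔQ = 2741 − 2393 = 348; ΔP = 77 − 114.6 = -37.6.
Midpoints: P̄ = 95.80, Q̄ = 2567.0.
ε = (ΔQ/ΔP)(P̄/Q̄) = (348/-37.6)(95.80/2567.0).

-0.35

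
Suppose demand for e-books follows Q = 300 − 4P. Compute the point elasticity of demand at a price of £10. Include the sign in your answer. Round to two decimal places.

-0.15

At P = 10, Q = 260.
dQ/dP = −4.
ε = (dQ/dP)(P/Q) = (-4)(10/260).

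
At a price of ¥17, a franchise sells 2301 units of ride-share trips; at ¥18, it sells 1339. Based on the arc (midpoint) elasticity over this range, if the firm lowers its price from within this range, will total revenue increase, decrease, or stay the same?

Arc ε = (-962/1)(17.50/1820.0) ≈ -9.250.
|ε| = 9.25 > 1, so demand is elastic. A price cut therefore raises total revenue.

increase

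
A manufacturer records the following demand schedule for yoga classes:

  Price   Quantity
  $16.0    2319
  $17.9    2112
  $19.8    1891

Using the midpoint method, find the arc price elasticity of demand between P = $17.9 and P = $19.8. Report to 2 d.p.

-1.10

At P = 17.9, Q = 2112; at P = 19.8, Q = 1891.
ΔQ = -221, ΔP = 1.9. Midpoints: P̄ = 18.85, Q̄ = 2001.5.
ε = (ΔQ/ΔP)(P̄/Q̄) = (-221/1.9)(18.85/2001.5).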